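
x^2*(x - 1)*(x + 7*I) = x^4 - x^3 + 7*I*x^3 - 7*I*x^2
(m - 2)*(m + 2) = m^2 - 4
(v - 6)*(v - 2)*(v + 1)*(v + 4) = v^4 - 3*v^3 - 24*v^2 + 28*v + 48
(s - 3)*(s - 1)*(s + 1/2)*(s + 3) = s^4 - s^3/2 - 19*s^2/2 + 9*s/2 + 9/2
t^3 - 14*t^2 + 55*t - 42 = (t - 7)*(t - 6)*(t - 1)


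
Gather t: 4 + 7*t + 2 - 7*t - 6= 0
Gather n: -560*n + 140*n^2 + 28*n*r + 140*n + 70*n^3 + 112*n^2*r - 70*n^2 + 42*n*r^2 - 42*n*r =70*n^3 + n^2*(112*r + 70) + n*(42*r^2 - 14*r - 420)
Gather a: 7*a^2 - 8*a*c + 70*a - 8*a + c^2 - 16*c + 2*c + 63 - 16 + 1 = 7*a^2 + a*(62 - 8*c) + c^2 - 14*c + 48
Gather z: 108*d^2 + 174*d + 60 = 108*d^2 + 174*d + 60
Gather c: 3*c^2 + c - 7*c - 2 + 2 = 3*c^2 - 6*c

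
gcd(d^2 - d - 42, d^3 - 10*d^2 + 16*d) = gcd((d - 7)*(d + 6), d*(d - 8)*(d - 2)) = 1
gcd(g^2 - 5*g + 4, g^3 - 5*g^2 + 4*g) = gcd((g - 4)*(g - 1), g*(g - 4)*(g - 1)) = g^2 - 5*g + 4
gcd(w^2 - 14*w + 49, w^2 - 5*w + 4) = 1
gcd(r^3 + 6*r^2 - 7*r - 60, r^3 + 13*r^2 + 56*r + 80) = r^2 + 9*r + 20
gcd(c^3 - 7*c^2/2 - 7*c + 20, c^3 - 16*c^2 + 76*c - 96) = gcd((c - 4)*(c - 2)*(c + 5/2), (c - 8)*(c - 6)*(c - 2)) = c - 2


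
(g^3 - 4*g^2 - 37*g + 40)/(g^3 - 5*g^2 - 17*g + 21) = (g^2 - 3*g - 40)/(g^2 - 4*g - 21)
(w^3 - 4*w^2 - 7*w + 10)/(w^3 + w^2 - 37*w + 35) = (w + 2)/(w + 7)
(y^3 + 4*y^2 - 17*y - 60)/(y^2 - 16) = (y^2 + 8*y + 15)/(y + 4)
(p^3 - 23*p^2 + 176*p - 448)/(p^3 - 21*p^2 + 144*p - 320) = (p - 7)/(p - 5)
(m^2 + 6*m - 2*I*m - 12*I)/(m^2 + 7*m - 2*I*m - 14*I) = (m + 6)/(m + 7)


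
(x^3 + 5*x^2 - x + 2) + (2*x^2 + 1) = x^3 + 7*x^2 - x + 3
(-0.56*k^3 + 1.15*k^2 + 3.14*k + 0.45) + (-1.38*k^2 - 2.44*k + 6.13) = -0.56*k^3 - 0.23*k^2 + 0.7*k + 6.58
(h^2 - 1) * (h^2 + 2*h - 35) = h^4 + 2*h^3 - 36*h^2 - 2*h + 35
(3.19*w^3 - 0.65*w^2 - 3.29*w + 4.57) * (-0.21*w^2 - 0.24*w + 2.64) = -0.6699*w^5 - 0.6291*w^4 + 9.2685*w^3 - 1.8861*w^2 - 9.7824*w + 12.0648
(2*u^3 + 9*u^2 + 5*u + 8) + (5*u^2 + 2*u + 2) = 2*u^3 + 14*u^2 + 7*u + 10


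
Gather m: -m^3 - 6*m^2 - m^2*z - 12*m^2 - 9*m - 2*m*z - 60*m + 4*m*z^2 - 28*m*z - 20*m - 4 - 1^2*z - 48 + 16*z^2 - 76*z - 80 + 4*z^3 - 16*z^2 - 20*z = -m^3 + m^2*(-z - 18) + m*(4*z^2 - 30*z - 89) + 4*z^3 - 97*z - 132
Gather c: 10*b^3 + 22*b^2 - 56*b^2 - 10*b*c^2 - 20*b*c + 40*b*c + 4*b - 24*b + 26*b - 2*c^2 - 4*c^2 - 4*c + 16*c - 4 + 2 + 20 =10*b^3 - 34*b^2 + 6*b + c^2*(-10*b - 6) + c*(20*b + 12) + 18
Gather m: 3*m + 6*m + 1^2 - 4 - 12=9*m - 15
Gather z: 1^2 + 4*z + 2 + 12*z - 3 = 16*z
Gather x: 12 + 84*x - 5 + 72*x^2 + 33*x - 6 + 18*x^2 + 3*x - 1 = 90*x^2 + 120*x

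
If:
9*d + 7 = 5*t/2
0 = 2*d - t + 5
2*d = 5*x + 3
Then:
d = 11/8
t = 31/4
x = -1/20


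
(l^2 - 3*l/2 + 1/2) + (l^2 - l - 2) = 2*l^2 - 5*l/2 - 3/2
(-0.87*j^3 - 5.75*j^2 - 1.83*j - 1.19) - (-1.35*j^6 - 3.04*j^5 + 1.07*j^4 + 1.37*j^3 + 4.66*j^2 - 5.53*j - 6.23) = 1.35*j^6 + 3.04*j^5 - 1.07*j^4 - 2.24*j^3 - 10.41*j^2 + 3.7*j + 5.04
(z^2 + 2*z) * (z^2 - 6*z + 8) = z^4 - 4*z^3 - 4*z^2 + 16*z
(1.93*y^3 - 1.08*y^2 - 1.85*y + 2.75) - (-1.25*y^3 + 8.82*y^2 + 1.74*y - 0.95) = 3.18*y^3 - 9.9*y^2 - 3.59*y + 3.7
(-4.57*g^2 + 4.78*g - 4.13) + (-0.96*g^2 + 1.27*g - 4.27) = -5.53*g^2 + 6.05*g - 8.4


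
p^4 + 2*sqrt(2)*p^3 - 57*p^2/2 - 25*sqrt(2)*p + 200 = (p - 5*sqrt(2)/2)*(p - 2*sqrt(2))*(p + 5*sqrt(2)/2)*(p + 4*sqrt(2))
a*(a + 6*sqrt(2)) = a^2 + 6*sqrt(2)*a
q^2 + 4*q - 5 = (q - 1)*(q + 5)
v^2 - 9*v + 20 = (v - 5)*(v - 4)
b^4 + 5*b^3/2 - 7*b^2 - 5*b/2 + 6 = (b - 3/2)*(b - 1)*(b + 1)*(b + 4)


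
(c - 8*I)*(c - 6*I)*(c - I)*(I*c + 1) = I*c^4 + 16*c^3 - 77*I*c^2 - 110*c + 48*I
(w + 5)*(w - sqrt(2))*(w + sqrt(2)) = w^3 + 5*w^2 - 2*w - 10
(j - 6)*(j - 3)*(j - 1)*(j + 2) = j^4 - 8*j^3 + 7*j^2 + 36*j - 36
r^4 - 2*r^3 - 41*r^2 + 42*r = r*(r - 7)*(r - 1)*(r + 6)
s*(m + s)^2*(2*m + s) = 2*m^3*s + 5*m^2*s^2 + 4*m*s^3 + s^4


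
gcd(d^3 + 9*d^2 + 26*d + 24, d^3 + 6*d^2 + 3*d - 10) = d + 2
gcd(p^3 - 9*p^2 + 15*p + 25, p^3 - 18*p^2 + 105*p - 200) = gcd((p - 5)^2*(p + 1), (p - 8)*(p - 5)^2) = p^2 - 10*p + 25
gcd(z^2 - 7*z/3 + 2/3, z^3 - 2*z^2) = z - 2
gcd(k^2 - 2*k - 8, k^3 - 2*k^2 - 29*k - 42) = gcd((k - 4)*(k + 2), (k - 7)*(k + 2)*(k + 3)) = k + 2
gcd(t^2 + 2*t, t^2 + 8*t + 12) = t + 2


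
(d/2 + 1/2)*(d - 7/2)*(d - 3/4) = d^3/2 - 13*d^2/8 - 13*d/16 + 21/16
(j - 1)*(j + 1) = j^2 - 1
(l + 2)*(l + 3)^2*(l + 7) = l^4 + 15*l^3 + 77*l^2 + 165*l + 126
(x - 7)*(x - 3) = x^2 - 10*x + 21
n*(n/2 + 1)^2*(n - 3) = n^4/4 + n^3/4 - 2*n^2 - 3*n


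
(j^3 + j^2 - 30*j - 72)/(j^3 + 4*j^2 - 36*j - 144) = (j + 3)/(j + 6)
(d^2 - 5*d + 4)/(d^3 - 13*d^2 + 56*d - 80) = (d - 1)/(d^2 - 9*d + 20)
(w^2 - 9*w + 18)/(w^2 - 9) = (w - 6)/(w + 3)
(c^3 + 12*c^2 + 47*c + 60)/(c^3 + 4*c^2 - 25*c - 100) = (c + 3)/(c - 5)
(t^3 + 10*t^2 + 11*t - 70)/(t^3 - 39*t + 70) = (t + 5)/(t - 5)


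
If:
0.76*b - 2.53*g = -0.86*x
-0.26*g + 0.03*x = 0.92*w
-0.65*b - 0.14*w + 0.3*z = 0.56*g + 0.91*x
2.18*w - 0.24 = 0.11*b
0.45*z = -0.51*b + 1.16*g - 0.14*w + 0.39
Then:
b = -1.99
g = 0.25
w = 0.01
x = 2.51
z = 3.77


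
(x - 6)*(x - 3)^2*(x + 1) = x^4 - 11*x^3 + 33*x^2 - 9*x - 54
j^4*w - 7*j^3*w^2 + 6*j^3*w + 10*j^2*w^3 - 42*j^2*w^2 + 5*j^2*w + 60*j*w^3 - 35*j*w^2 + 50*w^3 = (j + 5)*(j - 5*w)*(j - 2*w)*(j*w + w)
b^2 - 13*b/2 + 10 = (b - 4)*(b - 5/2)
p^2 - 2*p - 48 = (p - 8)*(p + 6)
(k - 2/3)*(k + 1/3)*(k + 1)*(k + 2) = k^4 + 8*k^3/3 + 7*k^2/9 - 4*k/3 - 4/9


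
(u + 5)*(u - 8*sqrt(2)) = u^2 - 8*sqrt(2)*u + 5*u - 40*sqrt(2)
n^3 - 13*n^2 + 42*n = n*(n - 7)*(n - 6)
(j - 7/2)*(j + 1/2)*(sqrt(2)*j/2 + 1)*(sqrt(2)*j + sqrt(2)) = j^4 - 2*j^3 + sqrt(2)*j^3 - 19*j^2/4 - 2*sqrt(2)*j^2 - 19*sqrt(2)*j/4 - 7*j/4 - 7*sqrt(2)/4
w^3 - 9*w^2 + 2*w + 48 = (w - 8)*(w - 3)*(w + 2)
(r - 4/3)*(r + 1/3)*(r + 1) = r^3 - 13*r/9 - 4/9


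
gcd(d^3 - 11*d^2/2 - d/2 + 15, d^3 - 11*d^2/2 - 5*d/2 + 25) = d - 5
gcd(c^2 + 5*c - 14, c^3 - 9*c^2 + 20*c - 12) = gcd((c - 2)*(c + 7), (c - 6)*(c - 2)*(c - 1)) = c - 2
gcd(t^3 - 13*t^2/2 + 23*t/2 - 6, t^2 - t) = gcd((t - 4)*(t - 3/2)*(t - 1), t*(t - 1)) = t - 1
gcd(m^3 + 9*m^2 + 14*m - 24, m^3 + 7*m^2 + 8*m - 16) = m^2 + 3*m - 4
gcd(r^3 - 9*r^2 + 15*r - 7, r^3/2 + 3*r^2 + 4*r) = 1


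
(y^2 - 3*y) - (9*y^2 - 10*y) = -8*y^2 + 7*y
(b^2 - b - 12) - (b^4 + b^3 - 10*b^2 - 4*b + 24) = -b^4 - b^3 + 11*b^2 + 3*b - 36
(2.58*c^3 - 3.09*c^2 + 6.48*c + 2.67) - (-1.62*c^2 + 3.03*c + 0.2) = 2.58*c^3 - 1.47*c^2 + 3.45*c + 2.47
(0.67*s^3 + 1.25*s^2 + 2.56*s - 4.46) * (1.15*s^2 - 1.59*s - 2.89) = 0.7705*s^5 + 0.3722*s^4 - 0.9798*s^3 - 12.8119*s^2 - 0.307*s + 12.8894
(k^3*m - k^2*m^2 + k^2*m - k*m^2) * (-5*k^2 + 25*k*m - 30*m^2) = -5*k^5*m + 30*k^4*m^2 - 5*k^4*m - 55*k^3*m^3 + 30*k^3*m^2 + 30*k^2*m^4 - 55*k^2*m^3 + 30*k*m^4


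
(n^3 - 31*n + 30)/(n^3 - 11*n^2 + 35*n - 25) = (n + 6)/(n - 5)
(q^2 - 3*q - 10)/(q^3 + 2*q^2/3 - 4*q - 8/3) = 3*(q - 5)/(3*q^2 - 4*q - 4)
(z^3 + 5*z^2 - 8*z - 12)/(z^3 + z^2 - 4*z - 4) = (z + 6)/(z + 2)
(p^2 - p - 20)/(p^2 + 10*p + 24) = (p - 5)/(p + 6)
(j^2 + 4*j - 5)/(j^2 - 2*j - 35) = (j - 1)/(j - 7)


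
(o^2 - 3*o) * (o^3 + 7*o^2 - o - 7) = o^5 + 4*o^4 - 22*o^3 - 4*o^2 + 21*o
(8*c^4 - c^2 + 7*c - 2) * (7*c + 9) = 56*c^5 + 72*c^4 - 7*c^3 + 40*c^2 + 49*c - 18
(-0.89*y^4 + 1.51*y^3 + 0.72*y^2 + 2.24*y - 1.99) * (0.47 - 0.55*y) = 0.4895*y^5 - 1.2488*y^4 + 0.3137*y^3 - 0.8936*y^2 + 2.1473*y - 0.9353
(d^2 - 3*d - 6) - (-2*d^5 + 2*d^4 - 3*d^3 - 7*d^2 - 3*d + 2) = 2*d^5 - 2*d^4 + 3*d^3 + 8*d^2 - 8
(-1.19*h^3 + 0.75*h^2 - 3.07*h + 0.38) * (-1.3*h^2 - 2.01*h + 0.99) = 1.547*h^5 + 1.4169*h^4 + 1.3054*h^3 + 6.4192*h^2 - 3.8031*h + 0.3762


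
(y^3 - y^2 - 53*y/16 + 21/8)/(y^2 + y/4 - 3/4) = (4*y^2 - y - 14)/(4*(y + 1))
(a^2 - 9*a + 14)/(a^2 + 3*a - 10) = (a - 7)/(a + 5)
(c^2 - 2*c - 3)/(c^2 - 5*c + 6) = (c + 1)/(c - 2)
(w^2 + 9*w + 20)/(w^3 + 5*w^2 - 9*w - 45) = (w + 4)/(w^2 - 9)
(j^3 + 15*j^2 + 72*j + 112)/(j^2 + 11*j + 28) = j + 4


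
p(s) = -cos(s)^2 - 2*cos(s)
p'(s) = 2*sin(s)*cos(s) + 2*sin(s)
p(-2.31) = 0.89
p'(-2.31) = -0.48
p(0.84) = -1.78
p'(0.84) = 2.48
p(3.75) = 0.97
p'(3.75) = -0.21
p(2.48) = 0.96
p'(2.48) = 0.26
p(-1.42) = -0.32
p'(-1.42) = -2.27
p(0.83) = -1.81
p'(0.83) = 2.47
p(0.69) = -2.14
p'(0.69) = 2.25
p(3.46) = 1.00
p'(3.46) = -0.03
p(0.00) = -3.00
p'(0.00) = 0.00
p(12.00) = -2.40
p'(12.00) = -1.98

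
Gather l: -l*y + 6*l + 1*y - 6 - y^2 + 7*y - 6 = l*(6 - y) - y^2 + 8*y - 12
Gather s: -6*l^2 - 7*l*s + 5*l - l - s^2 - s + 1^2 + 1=-6*l^2 + 4*l - s^2 + s*(-7*l - 1) + 2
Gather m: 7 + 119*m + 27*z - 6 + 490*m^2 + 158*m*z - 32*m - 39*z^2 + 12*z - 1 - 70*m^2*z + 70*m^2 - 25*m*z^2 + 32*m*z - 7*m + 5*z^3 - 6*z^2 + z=m^2*(560 - 70*z) + m*(-25*z^2 + 190*z + 80) + 5*z^3 - 45*z^2 + 40*z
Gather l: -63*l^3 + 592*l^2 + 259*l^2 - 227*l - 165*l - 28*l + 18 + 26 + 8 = -63*l^3 + 851*l^2 - 420*l + 52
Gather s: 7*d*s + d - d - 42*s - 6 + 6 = s*(7*d - 42)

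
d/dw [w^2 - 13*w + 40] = 2*w - 13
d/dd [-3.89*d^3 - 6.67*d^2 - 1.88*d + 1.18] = -11.67*d^2 - 13.34*d - 1.88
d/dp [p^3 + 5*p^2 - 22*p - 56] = 3*p^2 + 10*p - 22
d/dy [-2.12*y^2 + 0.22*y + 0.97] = 0.22 - 4.24*y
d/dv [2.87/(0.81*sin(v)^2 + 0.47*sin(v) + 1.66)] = -(4.6494*sin(v) + 1.3489)*cos(v)/(0.81*sin(v)^2 + 0.47*sin(v) + 1.66)^2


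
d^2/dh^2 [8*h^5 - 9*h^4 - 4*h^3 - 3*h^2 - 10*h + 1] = 160*h^3 - 108*h^2 - 24*h - 6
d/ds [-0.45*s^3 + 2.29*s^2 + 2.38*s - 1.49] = -1.35*s^2 + 4.58*s + 2.38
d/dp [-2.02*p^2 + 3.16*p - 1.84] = 3.16 - 4.04*p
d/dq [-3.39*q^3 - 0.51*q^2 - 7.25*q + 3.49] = -10.17*q^2 - 1.02*q - 7.25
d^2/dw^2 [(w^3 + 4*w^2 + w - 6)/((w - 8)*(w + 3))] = 140/(w^3 - 24*w^2 + 192*w - 512)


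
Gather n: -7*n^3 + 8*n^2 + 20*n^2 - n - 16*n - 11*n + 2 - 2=-7*n^3 + 28*n^2 - 28*n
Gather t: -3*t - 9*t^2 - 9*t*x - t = -9*t^2 + t*(-9*x - 4)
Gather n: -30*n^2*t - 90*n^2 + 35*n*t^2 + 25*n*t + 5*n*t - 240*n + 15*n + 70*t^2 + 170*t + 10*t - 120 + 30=n^2*(-30*t - 90) + n*(35*t^2 + 30*t - 225) + 70*t^2 + 180*t - 90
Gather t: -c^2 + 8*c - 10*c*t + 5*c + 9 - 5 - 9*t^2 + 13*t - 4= -c^2 + 13*c - 9*t^2 + t*(13 - 10*c)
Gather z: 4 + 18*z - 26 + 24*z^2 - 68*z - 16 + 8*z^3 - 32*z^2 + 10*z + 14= 8*z^3 - 8*z^2 - 40*z - 24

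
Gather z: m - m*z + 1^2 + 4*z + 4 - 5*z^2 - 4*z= -m*z + m - 5*z^2 + 5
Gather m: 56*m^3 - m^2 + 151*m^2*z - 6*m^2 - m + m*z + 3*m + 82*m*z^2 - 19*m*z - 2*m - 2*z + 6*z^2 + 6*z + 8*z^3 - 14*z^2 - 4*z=56*m^3 + m^2*(151*z - 7) + m*(82*z^2 - 18*z) + 8*z^3 - 8*z^2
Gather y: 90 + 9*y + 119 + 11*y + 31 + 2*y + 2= 22*y + 242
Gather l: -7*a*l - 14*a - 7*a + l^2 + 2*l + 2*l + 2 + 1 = -21*a + l^2 + l*(4 - 7*a) + 3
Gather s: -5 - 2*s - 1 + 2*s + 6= 0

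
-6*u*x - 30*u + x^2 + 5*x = (-6*u + x)*(x + 5)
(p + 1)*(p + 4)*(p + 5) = p^3 + 10*p^2 + 29*p + 20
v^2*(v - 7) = v^3 - 7*v^2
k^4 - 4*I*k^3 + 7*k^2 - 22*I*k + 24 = (k - 4*I)*(k - 3*I)*(k + I)*(k + 2*I)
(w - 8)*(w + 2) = w^2 - 6*w - 16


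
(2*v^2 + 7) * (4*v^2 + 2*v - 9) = 8*v^4 + 4*v^3 + 10*v^2 + 14*v - 63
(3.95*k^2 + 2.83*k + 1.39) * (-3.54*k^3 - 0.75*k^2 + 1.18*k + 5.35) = -13.983*k^5 - 12.9807*k^4 - 2.3821*k^3 + 23.4294*k^2 + 16.7807*k + 7.4365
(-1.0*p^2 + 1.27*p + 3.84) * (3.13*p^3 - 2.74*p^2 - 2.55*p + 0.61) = -3.13*p^5 + 6.7151*p^4 + 11.0894*p^3 - 14.3701*p^2 - 9.0173*p + 2.3424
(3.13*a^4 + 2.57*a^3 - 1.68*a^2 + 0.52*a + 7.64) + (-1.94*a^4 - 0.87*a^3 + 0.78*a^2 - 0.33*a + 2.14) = 1.19*a^4 + 1.7*a^3 - 0.9*a^2 + 0.19*a + 9.78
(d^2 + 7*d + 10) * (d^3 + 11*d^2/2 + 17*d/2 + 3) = d^5 + 25*d^4/2 + 57*d^3 + 235*d^2/2 + 106*d + 30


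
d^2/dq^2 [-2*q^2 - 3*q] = -4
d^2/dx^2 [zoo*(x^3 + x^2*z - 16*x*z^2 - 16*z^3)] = zoo*(x + z)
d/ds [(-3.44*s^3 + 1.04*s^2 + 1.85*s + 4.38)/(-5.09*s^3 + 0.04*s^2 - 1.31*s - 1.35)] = (5.156*s^4 + 27.8458*s^3 + 79.3782*s^2 - 3.1584*s + 3.2403)/(25.9081*s^6 - 0.4072*s^5 + 13.3374*s^4 + 13.6382*s^3 + 1.6081*s^2 + 3.537*s + 1.8225)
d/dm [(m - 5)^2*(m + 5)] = (m - 5)*(3*m + 5)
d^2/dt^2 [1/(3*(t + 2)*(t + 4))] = 2*((t + 2)^2 + (t + 2)*(t + 4) + (t + 4)^2)/(3*(t + 2)^3*(t + 4)^3)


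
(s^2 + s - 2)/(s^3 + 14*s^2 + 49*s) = (s^2 + s - 2)/(s*(s^2 + 14*s + 49))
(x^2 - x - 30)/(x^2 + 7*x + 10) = (x - 6)/(x + 2)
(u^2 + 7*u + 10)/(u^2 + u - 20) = (u + 2)/(u - 4)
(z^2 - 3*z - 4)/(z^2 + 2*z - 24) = (z + 1)/(z + 6)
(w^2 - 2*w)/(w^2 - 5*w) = (w - 2)/(w - 5)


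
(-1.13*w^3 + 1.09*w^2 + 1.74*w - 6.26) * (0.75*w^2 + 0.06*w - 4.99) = -0.8475*w^5 + 0.7497*w^4 + 7.0091*w^3 - 10.0297*w^2 - 9.0582*w + 31.2374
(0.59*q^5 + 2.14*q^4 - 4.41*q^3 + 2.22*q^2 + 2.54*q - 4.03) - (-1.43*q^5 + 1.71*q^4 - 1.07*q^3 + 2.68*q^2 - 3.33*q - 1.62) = 2.02*q^5 + 0.43*q^4 - 3.34*q^3 - 0.46*q^2 + 5.87*q - 2.41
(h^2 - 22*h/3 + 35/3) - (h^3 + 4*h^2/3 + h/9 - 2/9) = -h^3 - h^2/3 - 67*h/9 + 107/9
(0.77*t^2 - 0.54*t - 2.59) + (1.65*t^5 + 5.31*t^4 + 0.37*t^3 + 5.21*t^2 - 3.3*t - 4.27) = 1.65*t^5 + 5.31*t^4 + 0.37*t^3 + 5.98*t^2 - 3.84*t - 6.86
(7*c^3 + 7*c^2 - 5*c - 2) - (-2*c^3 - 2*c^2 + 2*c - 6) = 9*c^3 + 9*c^2 - 7*c + 4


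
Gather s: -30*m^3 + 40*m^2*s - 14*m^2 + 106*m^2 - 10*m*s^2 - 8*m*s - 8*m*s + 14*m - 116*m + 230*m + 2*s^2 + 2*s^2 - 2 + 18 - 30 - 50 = -30*m^3 + 92*m^2 + 128*m + s^2*(4 - 10*m) + s*(40*m^2 - 16*m) - 64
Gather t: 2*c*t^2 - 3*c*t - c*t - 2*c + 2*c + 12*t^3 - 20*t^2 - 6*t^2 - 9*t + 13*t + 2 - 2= 12*t^3 + t^2*(2*c - 26) + t*(4 - 4*c)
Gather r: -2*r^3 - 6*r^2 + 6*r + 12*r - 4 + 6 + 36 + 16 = -2*r^3 - 6*r^2 + 18*r + 54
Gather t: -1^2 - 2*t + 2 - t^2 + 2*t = 1 - t^2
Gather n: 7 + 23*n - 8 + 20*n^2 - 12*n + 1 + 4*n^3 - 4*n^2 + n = 4*n^3 + 16*n^2 + 12*n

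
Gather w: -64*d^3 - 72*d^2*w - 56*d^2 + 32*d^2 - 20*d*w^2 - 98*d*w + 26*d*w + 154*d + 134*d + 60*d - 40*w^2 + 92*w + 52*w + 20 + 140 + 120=-64*d^3 - 24*d^2 + 348*d + w^2*(-20*d - 40) + w*(-72*d^2 - 72*d + 144) + 280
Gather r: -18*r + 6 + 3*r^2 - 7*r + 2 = 3*r^2 - 25*r + 8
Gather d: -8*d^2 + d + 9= -8*d^2 + d + 9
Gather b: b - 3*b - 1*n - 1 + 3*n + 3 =-2*b + 2*n + 2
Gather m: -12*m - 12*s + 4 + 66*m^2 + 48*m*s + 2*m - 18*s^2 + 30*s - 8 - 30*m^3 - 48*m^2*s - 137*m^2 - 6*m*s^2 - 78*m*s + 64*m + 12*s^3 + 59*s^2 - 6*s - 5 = -30*m^3 + m^2*(-48*s - 71) + m*(-6*s^2 - 30*s + 54) + 12*s^3 + 41*s^2 + 12*s - 9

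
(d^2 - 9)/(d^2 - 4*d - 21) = (d - 3)/(d - 7)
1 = 1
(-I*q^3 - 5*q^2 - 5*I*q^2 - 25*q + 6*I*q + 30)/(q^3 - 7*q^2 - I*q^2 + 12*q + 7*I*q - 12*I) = (-I*q^3 - 5*q^2*(1 + I) + q*(-25 + 6*I) + 30)/(q^3 - q^2*(7 + I) + q*(12 + 7*I) - 12*I)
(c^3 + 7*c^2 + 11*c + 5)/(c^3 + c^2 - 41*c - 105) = (c^2 + 2*c + 1)/(c^2 - 4*c - 21)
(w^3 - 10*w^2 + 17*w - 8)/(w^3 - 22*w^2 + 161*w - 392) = (w^2 - 2*w + 1)/(w^2 - 14*w + 49)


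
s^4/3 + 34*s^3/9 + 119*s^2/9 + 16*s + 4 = (s/3 + 1)*(s + 1/3)*(s + 2)*(s + 6)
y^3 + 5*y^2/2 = y^2*(y + 5/2)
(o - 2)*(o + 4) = o^2 + 2*o - 8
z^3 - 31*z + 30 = (z - 5)*(z - 1)*(z + 6)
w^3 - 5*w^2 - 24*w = w*(w - 8)*(w + 3)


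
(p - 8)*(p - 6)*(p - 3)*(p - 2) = p^4 - 19*p^3 + 124*p^2 - 324*p + 288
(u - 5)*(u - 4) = u^2 - 9*u + 20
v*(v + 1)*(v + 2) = v^3 + 3*v^2 + 2*v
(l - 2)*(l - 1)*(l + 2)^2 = l^4 + l^3 - 6*l^2 - 4*l + 8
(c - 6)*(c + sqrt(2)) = c^2 - 6*c + sqrt(2)*c - 6*sqrt(2)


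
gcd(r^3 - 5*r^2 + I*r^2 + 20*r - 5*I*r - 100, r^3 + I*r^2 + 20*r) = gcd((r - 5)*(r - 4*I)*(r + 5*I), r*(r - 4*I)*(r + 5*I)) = r^2 + I*r + 20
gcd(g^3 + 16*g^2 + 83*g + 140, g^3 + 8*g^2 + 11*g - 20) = g^2 + 9*g + 20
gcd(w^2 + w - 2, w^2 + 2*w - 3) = w - 1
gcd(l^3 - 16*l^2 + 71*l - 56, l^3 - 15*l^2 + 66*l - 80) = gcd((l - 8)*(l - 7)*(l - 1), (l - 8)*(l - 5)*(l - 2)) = l - 8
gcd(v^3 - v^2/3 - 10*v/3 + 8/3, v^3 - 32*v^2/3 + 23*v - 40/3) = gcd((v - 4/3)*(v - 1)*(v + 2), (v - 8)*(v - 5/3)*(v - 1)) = v - 1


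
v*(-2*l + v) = -2*l*v + v^2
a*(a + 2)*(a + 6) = a^3 + 8*a^2 + 12*a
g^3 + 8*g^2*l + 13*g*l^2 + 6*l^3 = (g + l)^2*(g + 6*l)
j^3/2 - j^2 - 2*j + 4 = (j/2 + 1)*(j - 2)^2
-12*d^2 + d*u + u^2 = (-3*d + u)*(4*d + u)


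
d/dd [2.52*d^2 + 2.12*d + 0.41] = 5.04*d + 2.12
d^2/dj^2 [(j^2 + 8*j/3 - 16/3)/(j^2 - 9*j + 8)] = 10*(7*j^3 - 24*j^2 + 48*j - 80)/(3*(j^6 - 27*j^5 + 267*j^4 - 1161*j^3 + 2136*j^2 - 1728*j + 512))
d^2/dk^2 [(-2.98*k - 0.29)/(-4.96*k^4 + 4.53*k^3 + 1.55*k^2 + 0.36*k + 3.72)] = (879.753216*k^7 - 928.623104000001*k^6 + 33.9736919999999*k^5 + 188.75232*k^4 + 1134.799316*k^3 - 531.385098*k^2 - 131.446944*k - 11.250744)/(122.023936*k^12 - 334.335744*k^11 + 190.953552*k^10 + 89.430435*k^9 - 285.694233*k^8 + 463.297149*k^7 - 74.378951*k^6 - 121.221252*k^5 + 142.101396*k^4 - 200.565072*k^3 - 65.794896*k^2 - 14.945472*k - 51.478848)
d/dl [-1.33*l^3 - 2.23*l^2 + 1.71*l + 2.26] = -3.99*l^2 - 4.46*l + 1.71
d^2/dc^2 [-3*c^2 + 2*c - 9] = -6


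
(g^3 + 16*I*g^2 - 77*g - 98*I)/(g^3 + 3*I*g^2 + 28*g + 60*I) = (g^2 + 14*I*g - 49)/(g^2 + I*g + 30)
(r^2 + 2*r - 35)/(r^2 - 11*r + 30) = (r + 7)/(r - 6)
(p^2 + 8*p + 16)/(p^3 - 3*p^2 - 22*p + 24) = (p + 4)/(p^2 - 7*p + 6)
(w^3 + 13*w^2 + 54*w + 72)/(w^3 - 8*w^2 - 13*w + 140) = (w^2 + 9*w + 18)/(w^2 - 12*w + 35)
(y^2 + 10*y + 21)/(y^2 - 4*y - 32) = (y^2 + 10*y + 21)/(y^2 - 4*y - 32)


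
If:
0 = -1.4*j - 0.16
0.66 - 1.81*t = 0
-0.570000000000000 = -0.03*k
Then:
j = -0.11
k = 19.00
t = 0.36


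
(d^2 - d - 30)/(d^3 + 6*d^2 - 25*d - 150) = (d - 6)/(d^2 + d - 30)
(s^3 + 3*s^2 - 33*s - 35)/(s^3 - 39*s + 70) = (s + 1)/(s - 2)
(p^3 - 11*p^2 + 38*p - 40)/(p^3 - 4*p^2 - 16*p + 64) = (p^2 - 7*p + 10)/(p^2 - 16)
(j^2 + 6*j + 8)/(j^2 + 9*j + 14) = (j + 4)/(j + 7)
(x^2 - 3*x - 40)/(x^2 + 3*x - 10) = (x - 8)/(x - 2)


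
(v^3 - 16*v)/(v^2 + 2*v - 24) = v*(v + 4)/(v + 6)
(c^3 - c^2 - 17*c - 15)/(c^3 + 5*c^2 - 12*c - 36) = (c^3 - c^2 - 17*c - 15)/(c^3 + 5*c^2 - 12*c - 36)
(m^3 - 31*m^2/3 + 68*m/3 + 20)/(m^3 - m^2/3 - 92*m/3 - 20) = (m - 5)/(m + 5)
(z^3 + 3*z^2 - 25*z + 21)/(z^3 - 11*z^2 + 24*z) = (z^2 + 6*z - 7)/(z*(z - 8))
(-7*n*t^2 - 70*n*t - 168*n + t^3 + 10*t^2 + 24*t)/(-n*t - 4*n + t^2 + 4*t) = (-7*n*t - 42*n + t^2 + 6*t)/(-n + t)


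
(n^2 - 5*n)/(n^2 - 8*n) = (n - 5)/(n - 8)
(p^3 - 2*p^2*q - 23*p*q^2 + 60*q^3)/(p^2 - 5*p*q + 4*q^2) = (p^2 + 2*p*q - 15*q^2)/(p - q)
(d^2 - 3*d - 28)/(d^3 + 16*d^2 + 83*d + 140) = (d - 7)/(d^2 + 12*d + 35)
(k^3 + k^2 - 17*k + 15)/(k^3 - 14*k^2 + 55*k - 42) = (k^2 + 2*k - 15)/(k^2 - 13*k + 42)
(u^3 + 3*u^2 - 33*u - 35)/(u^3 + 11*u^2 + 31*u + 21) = (u - 5)/(u + 3)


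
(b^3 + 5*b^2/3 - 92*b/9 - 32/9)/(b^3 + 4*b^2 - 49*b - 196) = (9*b^2 - 21*b - 8)/(9*(b^2 - 49))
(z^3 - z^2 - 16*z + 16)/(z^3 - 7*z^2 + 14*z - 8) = (z + 4)/(z - 2)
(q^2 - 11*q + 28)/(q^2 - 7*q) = (q - 4)/q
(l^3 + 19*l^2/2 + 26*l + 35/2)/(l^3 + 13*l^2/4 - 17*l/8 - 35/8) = 4*(l + 5)/(4*l - 5)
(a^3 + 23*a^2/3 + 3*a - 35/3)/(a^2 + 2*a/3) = (3*a^3 + 23*a^2 + 9*a - 35)/(a*(3*a + 2))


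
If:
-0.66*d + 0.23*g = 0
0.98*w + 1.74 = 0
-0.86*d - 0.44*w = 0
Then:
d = 0.91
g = 2.61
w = -1.78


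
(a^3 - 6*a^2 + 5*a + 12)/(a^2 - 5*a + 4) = (a^2 - 2*a - 3)/(a - 1)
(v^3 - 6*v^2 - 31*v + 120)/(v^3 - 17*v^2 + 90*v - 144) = (v + 5)/(v - 6)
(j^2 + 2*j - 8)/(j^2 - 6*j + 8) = (j + 4)/(j - 4)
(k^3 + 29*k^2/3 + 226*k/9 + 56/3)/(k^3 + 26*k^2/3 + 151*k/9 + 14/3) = (3*k + 4)/(3*k + 1)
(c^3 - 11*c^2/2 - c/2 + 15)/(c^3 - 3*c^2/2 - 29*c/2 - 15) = (c - 2)/(c + 2)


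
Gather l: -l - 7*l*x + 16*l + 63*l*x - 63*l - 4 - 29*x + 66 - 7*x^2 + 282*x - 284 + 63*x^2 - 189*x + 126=l*(56*x - 48) + 56*x^2 + 64*x - 96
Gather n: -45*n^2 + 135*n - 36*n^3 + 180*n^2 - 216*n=-36*n^3 + 135*n^2 - 81*n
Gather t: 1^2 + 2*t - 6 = 2*t - 5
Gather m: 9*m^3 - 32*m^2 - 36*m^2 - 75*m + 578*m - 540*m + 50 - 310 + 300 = 9*m^3 - 68*m^2 - 37*m + 40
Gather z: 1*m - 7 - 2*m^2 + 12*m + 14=-2*m^2 + 13*m + 7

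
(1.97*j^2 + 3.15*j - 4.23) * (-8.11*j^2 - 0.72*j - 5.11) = -15.9767*j^4 - 26.9649*j^3 + 21.9706*j^2 - 13.0509*j + 21.6153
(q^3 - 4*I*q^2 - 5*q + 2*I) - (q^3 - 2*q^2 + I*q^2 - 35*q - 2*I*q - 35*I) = 2*q^2 - 5*I*q^2 + 30*q + 2*I*q + 37*I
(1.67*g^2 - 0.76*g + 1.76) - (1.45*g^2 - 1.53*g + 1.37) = 0.22*g^2 + 0.77*g + 0.39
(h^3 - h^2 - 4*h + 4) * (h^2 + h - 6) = h^5 - 11*h^3 + 6*h^2 + 28*h - 24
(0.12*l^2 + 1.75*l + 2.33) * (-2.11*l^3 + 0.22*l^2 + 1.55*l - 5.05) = -0.2532*l^5 - 3.6661*l^4 - 4.3453*l^3 + 2.6191*l^2 - 5.226*l - 11.7665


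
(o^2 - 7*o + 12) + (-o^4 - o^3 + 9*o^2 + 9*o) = -o^4 - o^3 + 10*o^2 + 2*o + 12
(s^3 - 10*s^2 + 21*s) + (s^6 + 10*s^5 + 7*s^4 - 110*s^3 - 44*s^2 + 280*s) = s^6 + 10*s^5 + 7*s^4 - 109*s^3 - 54*s^2 + 301*s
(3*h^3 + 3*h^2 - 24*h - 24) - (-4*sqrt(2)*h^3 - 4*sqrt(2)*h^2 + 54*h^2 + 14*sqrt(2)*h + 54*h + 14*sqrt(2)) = 3*h^3 + 4*sqrt(2)*h^3 - 51*h^2 + 4*sqrt(2)*h^2 - 78*h - 14*sqrt(2)*h - 24 - 14*sqrt(2)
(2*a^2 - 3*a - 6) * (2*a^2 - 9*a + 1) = 4*a^4 - 24*a^3 + 17*a^2 + 51*a - 6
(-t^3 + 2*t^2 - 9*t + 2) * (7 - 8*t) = 8*t^4 - 23*t^3 + 86*t^2 - 79*t + 14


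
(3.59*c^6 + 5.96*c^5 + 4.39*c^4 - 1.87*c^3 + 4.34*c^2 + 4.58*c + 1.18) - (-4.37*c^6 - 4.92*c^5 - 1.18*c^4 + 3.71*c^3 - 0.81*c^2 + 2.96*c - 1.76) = 7.96*c^6 + 10.88*c^5 + 5.57*c^4 - 5.58*c^3 + 5.15*c^2 + 1.62*c + 2.94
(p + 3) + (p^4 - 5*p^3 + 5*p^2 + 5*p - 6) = p^4 - 5*p^3 + 5*p^2 + 6*p - 3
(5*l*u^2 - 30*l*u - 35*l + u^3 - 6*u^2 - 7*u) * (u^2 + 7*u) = 5*l*u^4 + 5*l*u^3 - 245*l*u^2 - 245*l*u + u^5 + u^4 - 49*u^3 - 49*u^2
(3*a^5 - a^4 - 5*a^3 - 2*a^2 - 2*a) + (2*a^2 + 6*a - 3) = 3*a^5 - a^4 - 5*a^3 + 4*a - 3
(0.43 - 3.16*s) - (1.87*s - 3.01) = 3.44 - 5.03*s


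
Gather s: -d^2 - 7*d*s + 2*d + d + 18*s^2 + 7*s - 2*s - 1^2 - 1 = -d^2 + 3*d + 18*s^2 + s*(5 - 7*d) - 2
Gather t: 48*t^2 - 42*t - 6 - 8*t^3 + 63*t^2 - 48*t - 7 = -8*t^3 + 111*t^2 - 90*t - 13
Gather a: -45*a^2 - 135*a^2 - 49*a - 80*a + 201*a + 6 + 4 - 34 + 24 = -180*a^2 + 72*a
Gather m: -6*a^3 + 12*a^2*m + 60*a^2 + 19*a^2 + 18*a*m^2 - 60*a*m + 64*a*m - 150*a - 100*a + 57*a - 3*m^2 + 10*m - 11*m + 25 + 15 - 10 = -6*a^3 + 79*a^2 - 193*a + m^2*(18*a - 3) + m*(12*a^2 + 4*a - 1) + 30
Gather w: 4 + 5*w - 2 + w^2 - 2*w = w^2 + 3*w + 2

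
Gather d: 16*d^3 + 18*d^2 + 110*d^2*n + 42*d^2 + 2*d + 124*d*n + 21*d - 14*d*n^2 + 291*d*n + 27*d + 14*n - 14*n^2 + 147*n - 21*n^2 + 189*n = 16*d^3 + d^2*(110*n + 60) + d*(-14*n^2 + 415*n + 50) - 35*n^2 + 350*n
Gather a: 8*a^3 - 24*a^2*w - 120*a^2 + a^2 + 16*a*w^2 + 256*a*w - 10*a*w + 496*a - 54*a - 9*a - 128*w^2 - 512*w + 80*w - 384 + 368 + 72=8*a^3 + a^2*(-24*w - 119) + a*(16*w^2 + 246*w + 433) - 128*w^2 - 432*w + 56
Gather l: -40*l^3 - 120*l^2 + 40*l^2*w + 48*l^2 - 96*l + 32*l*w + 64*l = -40*l^3 + l^2*(40*w - 72) + l*(32*w - 32)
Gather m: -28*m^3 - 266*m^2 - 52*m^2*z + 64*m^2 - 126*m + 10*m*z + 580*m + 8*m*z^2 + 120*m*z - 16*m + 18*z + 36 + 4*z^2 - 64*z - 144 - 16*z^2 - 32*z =-28*m^3 + m^2*(-52*z - 202) + m*(8*z^2 + 130*z + 438) - 12*z^2 - 78*z - 108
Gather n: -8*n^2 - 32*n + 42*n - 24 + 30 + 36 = -8*n^2 + 10*n + 42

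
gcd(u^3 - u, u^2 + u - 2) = u - 1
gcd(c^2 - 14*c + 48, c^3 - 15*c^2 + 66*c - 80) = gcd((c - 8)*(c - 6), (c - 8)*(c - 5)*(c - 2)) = c - 8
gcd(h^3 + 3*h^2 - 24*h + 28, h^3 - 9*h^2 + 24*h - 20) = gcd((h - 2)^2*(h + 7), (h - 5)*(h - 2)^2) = h^2 - 4*h + 4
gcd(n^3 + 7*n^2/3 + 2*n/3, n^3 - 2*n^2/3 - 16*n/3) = n^2 + 2*n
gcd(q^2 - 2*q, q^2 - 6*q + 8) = q - 2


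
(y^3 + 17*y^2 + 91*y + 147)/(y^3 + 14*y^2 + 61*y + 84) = (y + 7)/(y + 4)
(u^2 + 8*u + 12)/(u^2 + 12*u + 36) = (u + 2)/(u + 6)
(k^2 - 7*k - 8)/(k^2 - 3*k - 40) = (k + 1)/(k + 5)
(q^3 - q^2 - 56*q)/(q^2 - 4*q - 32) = q*(q + 7)/(q + 4)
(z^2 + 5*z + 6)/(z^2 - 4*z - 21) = (z + 2)/(z - 7)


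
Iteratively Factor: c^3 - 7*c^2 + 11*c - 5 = (c - 1)*(c^2 - 6*c + 5) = (c - 5)*(c - 1)*(c - 1)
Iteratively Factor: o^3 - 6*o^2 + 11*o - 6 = (o - 3)*(o^2 - 3*o + 2) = (o - 3)*(o - 1)*(o - 2)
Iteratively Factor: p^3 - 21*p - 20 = (p - 5)*(p^2 + 5*p + 4) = (p - 5)*(p + 4)*(p + 1)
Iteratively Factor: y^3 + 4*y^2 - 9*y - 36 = (y + 3)*(y^2 + y - 12) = (y - 3)*(y + 3)*(y + 4)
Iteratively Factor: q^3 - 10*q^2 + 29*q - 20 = (q - 5)*(q^2 - 5*q + 4) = (q - 5)*(q - 1)*(q - 4)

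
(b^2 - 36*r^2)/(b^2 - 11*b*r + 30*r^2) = (-b - 6*r)/(-b + 5*r)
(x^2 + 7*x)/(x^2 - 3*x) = (x + 7)/(x - 3)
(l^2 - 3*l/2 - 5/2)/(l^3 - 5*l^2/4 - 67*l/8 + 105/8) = 4*(l + 1)/(4*l^2 + 5*l - 21)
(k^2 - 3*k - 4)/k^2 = 1 - 3/k - 4/k^2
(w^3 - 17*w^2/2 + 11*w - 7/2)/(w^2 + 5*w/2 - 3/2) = (w^2 - 8*w + 7)/(w + 3)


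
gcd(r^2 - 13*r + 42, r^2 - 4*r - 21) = r - 7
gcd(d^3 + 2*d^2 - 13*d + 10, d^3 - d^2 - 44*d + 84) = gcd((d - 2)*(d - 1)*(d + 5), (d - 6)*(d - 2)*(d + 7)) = d - 2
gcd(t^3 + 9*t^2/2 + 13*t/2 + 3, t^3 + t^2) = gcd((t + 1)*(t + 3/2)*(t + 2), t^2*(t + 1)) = t + 1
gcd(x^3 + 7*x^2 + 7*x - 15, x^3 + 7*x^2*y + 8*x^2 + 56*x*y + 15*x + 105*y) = x^2 + 8*x + 15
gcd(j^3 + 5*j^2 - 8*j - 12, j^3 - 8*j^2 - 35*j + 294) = j + 6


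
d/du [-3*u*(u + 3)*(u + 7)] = -9*u^2 - 60*u - 63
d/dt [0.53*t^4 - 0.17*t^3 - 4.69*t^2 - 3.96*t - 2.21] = 2.12*t^3 - 0.51*t^2 - 9.38*t - 3.96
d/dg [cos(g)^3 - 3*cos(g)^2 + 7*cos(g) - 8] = (-3*cos(g)^2 + 6*cos(g) - 7)*sin(g)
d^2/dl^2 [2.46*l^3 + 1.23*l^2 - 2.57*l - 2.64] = 14.76*l + 2.46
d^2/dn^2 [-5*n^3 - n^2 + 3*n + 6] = -30*n - 2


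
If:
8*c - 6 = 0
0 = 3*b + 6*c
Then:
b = -3/2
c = 3/4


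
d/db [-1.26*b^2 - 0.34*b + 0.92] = -2.52*b - 0.34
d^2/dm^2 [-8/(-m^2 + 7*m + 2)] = 16*(m^2 - 7*m - (2*m - 7)^2 - 2)/(-m^2 + 7*m + 2)^3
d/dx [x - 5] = 1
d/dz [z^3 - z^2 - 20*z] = 3*z^2 - 2*z - 20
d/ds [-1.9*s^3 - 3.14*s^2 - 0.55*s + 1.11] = -5.7*s^2 - 6.28*s - 0.55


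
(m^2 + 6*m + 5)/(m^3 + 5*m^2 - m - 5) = 1/(m - 1)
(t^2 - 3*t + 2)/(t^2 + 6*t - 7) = (t - 2)/(t + 7)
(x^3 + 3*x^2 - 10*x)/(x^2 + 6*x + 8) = x*(x^2 + 3*x - 10)/(x^2 + 6*x + 8)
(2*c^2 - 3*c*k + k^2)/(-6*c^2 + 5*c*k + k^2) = (-2*c + k)/(6*c + k)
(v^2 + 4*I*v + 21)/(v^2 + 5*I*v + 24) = (v + 7*I)/(v + 8*I)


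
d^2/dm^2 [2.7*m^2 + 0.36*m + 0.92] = 5.40000000000000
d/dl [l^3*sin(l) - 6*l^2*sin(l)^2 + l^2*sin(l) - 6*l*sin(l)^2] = l^3*cos(l) + 3*l^2*sin(l) - 6*l^2*sin(2*l) + l^2*cos(l) + 2*l*sin(l) + 6*sqrt(2)*l*cos(2*l + pi/4) - 6*l + 3*cos(2*l) - 3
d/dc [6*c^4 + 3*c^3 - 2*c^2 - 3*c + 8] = 24*c^3 + 9*c^2 - 4*c - 3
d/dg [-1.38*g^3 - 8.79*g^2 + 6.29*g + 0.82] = -4.14*g^2 - 17.58*g + 6.29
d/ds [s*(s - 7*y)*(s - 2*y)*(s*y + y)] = y*(4*s^3 - 27*s^2*y + 3*s^2 + 28*s*y^2 - 18*s*y + 14*y^2)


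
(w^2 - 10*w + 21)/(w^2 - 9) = (w - 7)/(w + 3)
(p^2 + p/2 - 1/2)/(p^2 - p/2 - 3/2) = (2*p - 1)/(2*p - 3)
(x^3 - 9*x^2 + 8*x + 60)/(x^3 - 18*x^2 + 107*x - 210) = (x + 2)/(x - 7)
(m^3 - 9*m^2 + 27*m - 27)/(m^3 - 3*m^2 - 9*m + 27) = (m - 3)/(m + 3)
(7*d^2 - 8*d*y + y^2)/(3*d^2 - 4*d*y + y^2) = (-7*d + y)/(-3*d + y)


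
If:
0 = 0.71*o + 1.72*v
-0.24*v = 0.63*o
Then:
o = 0.00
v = 0.00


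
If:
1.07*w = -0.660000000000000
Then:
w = -0.62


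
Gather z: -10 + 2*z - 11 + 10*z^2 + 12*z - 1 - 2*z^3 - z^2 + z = -2*z^3 + 9*z^2 + 15*z - 22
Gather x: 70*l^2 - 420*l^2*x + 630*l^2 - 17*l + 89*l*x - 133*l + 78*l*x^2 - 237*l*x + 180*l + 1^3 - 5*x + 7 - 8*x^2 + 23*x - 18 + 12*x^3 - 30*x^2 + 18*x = 700*l^2 + 30*l + 12*x^3 + x^2*(78*l - 38) + x*(-420*l^2 - 148*l + 36) - 10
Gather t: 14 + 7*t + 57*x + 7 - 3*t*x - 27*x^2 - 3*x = t*(7 - 3*x) - 27*x^2 + 54*x + 21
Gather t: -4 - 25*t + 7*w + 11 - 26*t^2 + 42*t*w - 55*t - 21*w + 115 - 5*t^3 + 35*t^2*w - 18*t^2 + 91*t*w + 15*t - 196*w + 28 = -5*t^3 + t^2*(35*w - 44) + t*(133*w - 65) - 210*w + 150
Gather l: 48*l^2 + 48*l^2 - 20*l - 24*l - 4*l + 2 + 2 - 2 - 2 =96*l^2 - 48*l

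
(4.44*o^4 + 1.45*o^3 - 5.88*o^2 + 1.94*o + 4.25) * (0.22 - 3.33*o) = -14.7852*o^5 - 3.8517*o^4 + 19.8994*o^3 - 7.7538*o^2 - 13.7257*o + 0.935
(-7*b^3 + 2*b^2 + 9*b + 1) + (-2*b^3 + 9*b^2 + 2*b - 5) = -9*b^3 + 11*b^2 + 11*b - 4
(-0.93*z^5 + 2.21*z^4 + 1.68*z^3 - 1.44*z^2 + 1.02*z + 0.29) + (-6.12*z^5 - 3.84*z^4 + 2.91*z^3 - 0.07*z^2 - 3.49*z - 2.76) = -7.05*z^5 - 1.63*z^4 + 4.59*z^3 - 1.51*z^2 - 2.47*z - 2.47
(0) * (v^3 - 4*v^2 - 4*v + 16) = 0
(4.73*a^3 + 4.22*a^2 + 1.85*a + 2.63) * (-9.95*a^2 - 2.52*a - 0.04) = -47.0635*a^5 - 53.9086*a^4 - 29.2311*a^3 - 30.9993*a^2 - 6.7016*a - 0.1052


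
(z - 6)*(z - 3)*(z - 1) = z^3 - 10*z^2 + 27*z - 18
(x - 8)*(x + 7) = x^2 - x - 56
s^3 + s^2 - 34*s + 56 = (s - 4)*(s - 2)*(s + 7)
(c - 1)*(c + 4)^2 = c^3 + 7*c^2 + 8*c - 16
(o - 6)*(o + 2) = o^2 - 4*o - 12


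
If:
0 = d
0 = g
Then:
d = 0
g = 0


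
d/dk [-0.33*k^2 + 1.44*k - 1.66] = 1.44 - 0.66*k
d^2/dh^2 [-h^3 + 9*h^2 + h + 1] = 18 - 6*h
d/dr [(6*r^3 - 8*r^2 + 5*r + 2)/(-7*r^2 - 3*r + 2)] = (-42*r^4 - 36*r^3 + 95*r^2 - 4*r + 16)/(49*r^4 + 42*r^3 - 19*r^2 - 12*r + 4)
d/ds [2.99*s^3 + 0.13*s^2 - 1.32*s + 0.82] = 8.97*s^2 + 0.26*s - 1.32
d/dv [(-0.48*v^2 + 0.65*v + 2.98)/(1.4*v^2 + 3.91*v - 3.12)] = (-2.7868*v^2 - 5.3488*v - 13.6798)/(1.96*v^4 + 10.948*v^3 + 6.5521*v^2 - 24.3984*v + 9.7344)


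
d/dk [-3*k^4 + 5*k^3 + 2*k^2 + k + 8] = -12*k^3 + 15*k^2 + 4*k + 1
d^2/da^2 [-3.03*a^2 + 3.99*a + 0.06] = -6.06000000000000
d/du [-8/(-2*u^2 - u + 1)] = 8*(-4*u - 1)/(2*u^2 + u - 1)^2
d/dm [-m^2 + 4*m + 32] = 4 - 2*m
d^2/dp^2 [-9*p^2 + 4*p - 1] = -18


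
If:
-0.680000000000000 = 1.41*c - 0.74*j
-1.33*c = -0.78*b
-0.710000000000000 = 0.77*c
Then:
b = -1.57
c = -0.92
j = -0.84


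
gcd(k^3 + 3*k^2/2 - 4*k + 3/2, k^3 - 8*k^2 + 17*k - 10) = k - 1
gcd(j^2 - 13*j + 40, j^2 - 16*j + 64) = j - 8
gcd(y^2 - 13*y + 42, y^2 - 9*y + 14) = y - 7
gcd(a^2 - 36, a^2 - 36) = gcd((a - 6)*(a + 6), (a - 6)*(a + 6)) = a^2 - 36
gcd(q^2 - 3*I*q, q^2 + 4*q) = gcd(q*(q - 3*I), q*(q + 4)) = q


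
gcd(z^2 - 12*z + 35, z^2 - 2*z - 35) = z - 7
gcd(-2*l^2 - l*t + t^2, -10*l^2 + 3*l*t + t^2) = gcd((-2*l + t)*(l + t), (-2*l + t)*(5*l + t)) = -2*l + t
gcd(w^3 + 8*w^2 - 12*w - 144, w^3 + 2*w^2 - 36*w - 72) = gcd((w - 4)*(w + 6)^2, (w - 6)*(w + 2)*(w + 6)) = w + 6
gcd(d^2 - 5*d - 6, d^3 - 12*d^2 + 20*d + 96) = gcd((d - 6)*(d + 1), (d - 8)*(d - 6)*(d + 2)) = d - 6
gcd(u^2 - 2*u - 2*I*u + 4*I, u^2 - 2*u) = u - 2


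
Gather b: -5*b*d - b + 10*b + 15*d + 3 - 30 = b*(9 - 5*d) + 15*d - 27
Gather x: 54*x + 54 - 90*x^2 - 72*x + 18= -90*x^2 - 18*x + 72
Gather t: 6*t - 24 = 6*t - 24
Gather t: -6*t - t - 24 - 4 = -7*t - 28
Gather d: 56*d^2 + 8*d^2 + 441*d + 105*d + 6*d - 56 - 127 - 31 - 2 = 64*d^2 + 552*d - 216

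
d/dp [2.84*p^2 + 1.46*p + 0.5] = 5.68*p + 1.46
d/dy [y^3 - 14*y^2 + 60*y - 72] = 3*y^2 - 28*y + 60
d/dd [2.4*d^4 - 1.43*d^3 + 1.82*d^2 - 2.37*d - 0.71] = 9.6*d^3 - 4.29*d^2 + 3.64*d - 2.37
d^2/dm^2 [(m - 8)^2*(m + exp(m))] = m^2*exp(m) - 12*m*exp(m) + 6*m + 34*exp(m) - 32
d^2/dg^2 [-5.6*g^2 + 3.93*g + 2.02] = -11.2000000000000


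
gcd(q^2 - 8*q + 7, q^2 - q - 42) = q - 7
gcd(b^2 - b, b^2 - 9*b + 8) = b - 1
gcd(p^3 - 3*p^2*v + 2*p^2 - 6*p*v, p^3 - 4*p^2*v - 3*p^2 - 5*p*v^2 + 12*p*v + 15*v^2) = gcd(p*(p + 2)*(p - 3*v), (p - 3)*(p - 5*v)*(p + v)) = 1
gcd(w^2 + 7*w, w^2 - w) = w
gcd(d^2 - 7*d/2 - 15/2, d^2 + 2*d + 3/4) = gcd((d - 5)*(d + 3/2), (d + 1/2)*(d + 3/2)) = d + 3/2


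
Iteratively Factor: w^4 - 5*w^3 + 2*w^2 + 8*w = (w - 4)*(w^3 - w^2 - 2*w) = (w - 4)*(w + 1)*(w^2 - 2*w) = (w - 4)*(w - 2)*(w + 1)*(w)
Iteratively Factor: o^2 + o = (o)*(o + 1)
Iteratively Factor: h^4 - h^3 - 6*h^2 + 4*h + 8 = (h - 2)*(h^3 + h^2 - 4*h - 4) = (h - 2)*(h + 1)*(h^2 - 4) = (h - 2)*(h + 1)*(h + 2)*(h - 2)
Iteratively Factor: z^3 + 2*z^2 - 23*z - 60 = (z + 3)*(z^2 - z - 20) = (z - 5)*(z + 3)*(z + 4)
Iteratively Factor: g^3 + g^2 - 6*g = (g - 2)*(g^2 + 3*g) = g*(g - 2)*(g + 3)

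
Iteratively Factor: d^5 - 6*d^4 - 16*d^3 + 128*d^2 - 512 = (d + 2)*(d^4 - 8*d^3 + 128*d - 256) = (d - 4)*(d + 2)*(d^3 - 4*d^2 - 16*d + 64) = (d - 4)*(d + 2)*(d + 4)*(d^2 - 8*d + 16) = (d - 4)^2*(d + 2)*(d + 4)*(d - 4)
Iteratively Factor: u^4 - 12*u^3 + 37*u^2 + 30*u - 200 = (u - 4)*(u^3 - 8*u^2 + 5*u + 50) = (u - 5)*(u - 4)*(u^2 - 3*u - 10) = (u - 5)^2*(u - 4)*(u + 2)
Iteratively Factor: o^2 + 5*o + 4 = (o + 4)*(o + 1)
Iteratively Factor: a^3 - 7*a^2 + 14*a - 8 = (a - 2)*(a^2 - 5*a + 4) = (a - 2)*(a - 1)*(a - 4)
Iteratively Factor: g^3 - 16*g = (g)*(g^2 - 16) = g*(g + 4)*(g - 4)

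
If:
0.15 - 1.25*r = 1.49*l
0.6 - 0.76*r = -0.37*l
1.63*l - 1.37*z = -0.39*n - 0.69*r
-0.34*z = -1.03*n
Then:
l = -0.40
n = -0.06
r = 0.60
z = -0.19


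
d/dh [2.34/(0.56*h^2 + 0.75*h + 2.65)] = (-2.6208*h - 1.755)/(0.56*h^2 + 0.75*h + 2.65)^2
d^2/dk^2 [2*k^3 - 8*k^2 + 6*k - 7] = 12*k - 16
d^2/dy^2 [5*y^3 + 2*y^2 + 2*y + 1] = 30*y + 4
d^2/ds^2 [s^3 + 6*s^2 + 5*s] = 6*s + 12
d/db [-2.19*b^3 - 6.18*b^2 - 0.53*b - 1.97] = -6.57*b^2 - 12.36*b - 0.53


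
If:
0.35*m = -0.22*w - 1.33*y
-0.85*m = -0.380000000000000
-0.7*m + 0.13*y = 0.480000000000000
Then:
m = 0.45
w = -37.59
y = 6.10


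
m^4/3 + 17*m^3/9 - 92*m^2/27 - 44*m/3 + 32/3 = (m/3 + 1)*(m - 8/3)*(m - 2/3)*(m + 6)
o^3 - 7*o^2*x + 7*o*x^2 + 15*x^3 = (o - 5*x)*(o - 3*x)*(o + x)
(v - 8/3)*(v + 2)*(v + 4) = v^3 + 10*v^2/3 - 8*v - 64/3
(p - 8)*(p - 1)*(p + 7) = p^3 - 2*p^2 - 55*p + 56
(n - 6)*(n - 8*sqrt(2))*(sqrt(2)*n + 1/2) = sqrt(2)*n^3 - 31*n^2/2 - 6*sqrt(2)*n^2 - 4*sqrt(2)*n + 93*n + 24*sqrt(2)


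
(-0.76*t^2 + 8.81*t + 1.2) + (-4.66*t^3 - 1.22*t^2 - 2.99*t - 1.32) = -4.66*t^3 - 1.98*t^2 + 5.82*t - 0.12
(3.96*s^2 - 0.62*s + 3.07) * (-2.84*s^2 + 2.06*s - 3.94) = -11.2464*s^4 + 9.9184*s^3 - 25.5984*s^2 + 8.767*s - 12.0958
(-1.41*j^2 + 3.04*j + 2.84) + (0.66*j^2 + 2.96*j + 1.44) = -0.75*j^2 + 6.0*j + 4.28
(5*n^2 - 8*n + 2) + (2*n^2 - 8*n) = 7*n^2 - 16*n + 2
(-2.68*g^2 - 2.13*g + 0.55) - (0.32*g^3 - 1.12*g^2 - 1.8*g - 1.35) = -0.32*g^3 - 1.56*g^2 - 0.33*g + 1.9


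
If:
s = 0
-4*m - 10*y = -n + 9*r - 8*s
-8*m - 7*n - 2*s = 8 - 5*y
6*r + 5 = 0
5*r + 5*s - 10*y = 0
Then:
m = 859/432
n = -401/108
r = -5/6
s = 0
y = -5/12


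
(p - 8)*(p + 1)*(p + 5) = p^3 - 2*p^2 - 43*p - 40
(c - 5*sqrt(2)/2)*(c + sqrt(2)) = c^2 - 3*sqrt(2)*c/2 - 5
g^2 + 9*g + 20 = (g + 4)*(g + 5)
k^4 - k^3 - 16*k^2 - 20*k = k*(k - 5)*(k + 2)^2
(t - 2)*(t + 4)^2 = t^3 + 6*t^2 - 32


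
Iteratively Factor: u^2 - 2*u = (u - 2)*(u)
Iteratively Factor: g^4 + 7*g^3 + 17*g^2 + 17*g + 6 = (g + 3)*(g^3 + 4*g^2 + 5*g + 2) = (g + 1)*(g + 3)*(g^2 + 3*g + 2) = (g + 1)*(g + 2)*(g + 3)*(g + 1)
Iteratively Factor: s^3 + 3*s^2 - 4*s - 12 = (s - 2)*(s^2 + 5*s + 6) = (s - 2)*(s + 3)*(s + 2)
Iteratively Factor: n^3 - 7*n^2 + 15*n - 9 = (n - 1)*(n^2 - 6*n + 9) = (n - 3)*(n - 1)*(n - 3)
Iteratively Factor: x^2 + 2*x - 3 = (x - 1)*(x + 3)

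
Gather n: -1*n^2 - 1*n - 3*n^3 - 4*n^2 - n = -3*n^3 - 5*n^2 - 2*n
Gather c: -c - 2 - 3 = -c - 5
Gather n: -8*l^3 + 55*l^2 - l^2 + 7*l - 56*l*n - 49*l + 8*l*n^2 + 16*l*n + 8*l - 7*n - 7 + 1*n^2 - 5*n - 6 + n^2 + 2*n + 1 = -8*l^3 + 54*l^2 - 34*l + n^2*(8*l + 2) + n*(-40*l - 10) - 12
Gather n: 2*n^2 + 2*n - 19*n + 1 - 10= 2*n^2 - 17*n - 9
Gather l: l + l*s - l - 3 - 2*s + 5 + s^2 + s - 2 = l*s + s^2 - s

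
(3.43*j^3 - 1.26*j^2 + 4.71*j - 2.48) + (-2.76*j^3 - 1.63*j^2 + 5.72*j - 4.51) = 0.67*j^3 - 2.89*j^2 + 10.43*j - 6.99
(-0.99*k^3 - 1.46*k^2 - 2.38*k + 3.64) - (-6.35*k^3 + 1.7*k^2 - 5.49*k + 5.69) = 5.36*k^3 - 3.16*k^2 + 3.11*k - 2.05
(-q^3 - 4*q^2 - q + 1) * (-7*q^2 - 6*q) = 7*q^5 + 34*q^4 + 31*q^3 - q^2 - 6*q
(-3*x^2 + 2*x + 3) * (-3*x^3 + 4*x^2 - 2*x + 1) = 9*x^5 - 18*x^4 + 5*x^3 + 5*x^2 - 4*x + 3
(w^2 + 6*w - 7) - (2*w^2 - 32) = -w^2 + 6*w + 25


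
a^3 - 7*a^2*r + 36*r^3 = (a - 6*r)*(a - 3*r)*(a + 2*r)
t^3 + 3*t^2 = t^2*(t + 3)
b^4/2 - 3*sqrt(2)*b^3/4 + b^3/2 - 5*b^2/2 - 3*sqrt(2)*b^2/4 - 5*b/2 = b*(b/2 + 1/2)*(b - 5*sqrt(2)/2)*(b + sqrt(2))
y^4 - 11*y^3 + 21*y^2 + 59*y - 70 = (y - 7)*(y - 5)*(y - 1)*(y + 2)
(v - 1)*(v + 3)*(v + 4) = v^3 + 6*v^2 + 5*v - 12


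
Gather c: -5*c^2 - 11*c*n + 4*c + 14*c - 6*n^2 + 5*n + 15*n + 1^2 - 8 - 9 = -5*c^2 + c*(18 - 11*n) - 6*n^2 + 20*n - 16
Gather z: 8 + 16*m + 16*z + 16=16*m + 16*z + 24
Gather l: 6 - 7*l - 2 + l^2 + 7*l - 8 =l^2 - 4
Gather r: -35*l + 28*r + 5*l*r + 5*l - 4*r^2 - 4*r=-30*l - 4*r^2 + r*(5*l + 24)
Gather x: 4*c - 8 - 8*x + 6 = 4*c - 8*x - 2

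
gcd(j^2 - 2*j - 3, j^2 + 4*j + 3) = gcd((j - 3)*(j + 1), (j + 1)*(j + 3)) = j + 1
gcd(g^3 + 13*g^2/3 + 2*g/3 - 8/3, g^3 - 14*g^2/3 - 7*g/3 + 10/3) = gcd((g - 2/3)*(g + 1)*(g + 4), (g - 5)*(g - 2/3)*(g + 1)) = g^2 + g/3 - 2/3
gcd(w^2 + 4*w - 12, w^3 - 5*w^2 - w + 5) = 1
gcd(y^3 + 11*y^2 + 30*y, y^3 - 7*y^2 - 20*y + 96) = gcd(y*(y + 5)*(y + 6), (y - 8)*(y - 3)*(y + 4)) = 1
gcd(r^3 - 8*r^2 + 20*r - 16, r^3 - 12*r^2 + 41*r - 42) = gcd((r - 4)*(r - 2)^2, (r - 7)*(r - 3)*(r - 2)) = r - 2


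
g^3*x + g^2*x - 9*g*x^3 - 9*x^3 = (g - 3*x)*(g + 3*x)*(g*x + x)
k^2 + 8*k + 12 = (k + 2)*(k + 6)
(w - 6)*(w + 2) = w^2 - 4*w - 12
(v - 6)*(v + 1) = v^2 - 5*v - 6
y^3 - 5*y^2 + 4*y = y*(y - 4)*(y - 1)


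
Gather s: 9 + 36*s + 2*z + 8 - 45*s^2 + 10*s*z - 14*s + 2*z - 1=-45*s^2 + s*(10*z + 22) + 4*z + 16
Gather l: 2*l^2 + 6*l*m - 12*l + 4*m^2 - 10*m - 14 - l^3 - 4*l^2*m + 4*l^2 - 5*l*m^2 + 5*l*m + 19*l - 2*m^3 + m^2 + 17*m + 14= -l^3 + l^2*(6 - 4*m) + l*(-5*m^2 + 11*m + 7) - 2*m^3 + 5*m^2 + 7*m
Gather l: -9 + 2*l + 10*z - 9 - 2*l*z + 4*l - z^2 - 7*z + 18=l*(6 - 2*z) - z^2 + 3*z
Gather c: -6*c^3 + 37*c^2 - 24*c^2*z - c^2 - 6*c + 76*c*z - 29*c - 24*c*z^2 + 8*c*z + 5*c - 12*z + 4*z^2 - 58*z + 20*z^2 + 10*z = -6*c^3 + c^2*(36 - 24*z) + c*(-24*z^2 + 84*z - 30) + 24*z^2 - 60*z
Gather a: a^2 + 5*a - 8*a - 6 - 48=a^2 - 3*a - 54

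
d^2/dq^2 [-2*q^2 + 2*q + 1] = -4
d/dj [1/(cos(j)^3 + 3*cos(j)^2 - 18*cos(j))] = 3*(sin(j) - 6*sin(j)/cos(j)^2 + 2*tan(j))/((cos(j) - 3)^2*(cos(j) + 6)^2)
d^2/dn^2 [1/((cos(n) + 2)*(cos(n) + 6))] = 2*(-2*sin(n)^4 + 9*sin(n)^2 + 63*cos(n) - 3*cos(3*n) + 45)/((cos(n) + 2)^3*(cos(n) + 6)^3)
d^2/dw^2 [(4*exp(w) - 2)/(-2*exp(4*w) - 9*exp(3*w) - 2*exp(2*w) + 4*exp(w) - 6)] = (-144*exp(8*w) - 664*exp(7*w) - 500*exp(6*w) + 1050*exp(5*w) + 876*exp(4*w) + 2280*exp(3*w) - 732*exp(2*w) - 160*exp(w) - 96)*exp(w)/(8*exp(12*w) + 108*exp(11*w) + 510*exp(10*w) + 897*exp(9*w) + 150*exp(8*w) - 312*exp(7*w) + 1274*exp(6*w) + 744*exp(5*w) - 912*exp(4*w) + 620*exp(3*w) + 504*exp(2*w) - 432*exp(w) + 216)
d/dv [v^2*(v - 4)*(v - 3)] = v*(4*v^2 - 21*v + 24)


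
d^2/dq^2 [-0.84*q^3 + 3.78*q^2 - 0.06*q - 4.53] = 7.56 - 5.04*q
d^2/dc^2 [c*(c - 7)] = 2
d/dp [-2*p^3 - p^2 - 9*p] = -6*p^2 - 2*p - 9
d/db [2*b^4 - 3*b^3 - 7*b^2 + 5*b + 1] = 8*b^3 - 9*b^2 - 14*b + 5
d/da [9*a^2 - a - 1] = 18*a - 1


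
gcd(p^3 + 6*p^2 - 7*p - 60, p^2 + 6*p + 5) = p + 5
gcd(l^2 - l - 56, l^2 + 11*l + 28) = l + 7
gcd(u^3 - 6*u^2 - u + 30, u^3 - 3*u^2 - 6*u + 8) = u + 2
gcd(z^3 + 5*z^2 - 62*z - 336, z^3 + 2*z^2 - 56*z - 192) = z^2 - 2*z - 48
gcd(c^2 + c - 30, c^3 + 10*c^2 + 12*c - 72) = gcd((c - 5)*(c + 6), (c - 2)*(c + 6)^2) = c + 6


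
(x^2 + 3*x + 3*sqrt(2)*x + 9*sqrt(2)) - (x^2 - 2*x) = 3*sqrt(2)*x + 5*x + 9*sqrt(2)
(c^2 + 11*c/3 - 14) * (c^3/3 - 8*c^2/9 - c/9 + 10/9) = c^5/3 + c^4/3 - 217*c^3/27 + 355*c^2/27 + 152*c/27 - 140/9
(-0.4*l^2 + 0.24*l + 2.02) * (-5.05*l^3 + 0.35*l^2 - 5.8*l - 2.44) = 2.02*l^5 - 1.352*l^4 - 7.797*l^3 + 0.291*l^2 - 12.3016*l - 4.9288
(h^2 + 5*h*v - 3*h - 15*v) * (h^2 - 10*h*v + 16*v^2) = h^4 - 5*h^3*v - 3*h^3 - 34*h^2*v^2 + 15*h^2*v + 80*h*v^3 + 102*h*v^2 - 240*v^3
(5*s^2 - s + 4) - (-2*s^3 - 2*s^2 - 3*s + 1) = 2*s^3 + 7*s^2 + 2*s + 3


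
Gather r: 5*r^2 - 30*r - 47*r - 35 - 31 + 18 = 5*r^2 - 77*r - 48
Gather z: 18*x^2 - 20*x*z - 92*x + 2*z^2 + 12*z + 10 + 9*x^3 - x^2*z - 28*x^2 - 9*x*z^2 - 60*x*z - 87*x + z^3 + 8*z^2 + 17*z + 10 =9*x^3 - 10*x^2 - 179*x + z^3 + z^2*(10 - 9*x) + z*(-x^2 - 80*x + 29) + 20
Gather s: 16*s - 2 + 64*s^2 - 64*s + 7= 64*s^2 - 48*s + 5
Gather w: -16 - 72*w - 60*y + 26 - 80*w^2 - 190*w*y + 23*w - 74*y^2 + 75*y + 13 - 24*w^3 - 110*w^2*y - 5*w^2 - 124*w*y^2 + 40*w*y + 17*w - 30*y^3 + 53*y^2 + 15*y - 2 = -24*w^3 + w^2*(-110*y - 85) + w*(-124*y^2 - 150*y - 32) - 30*y^3 - 21*y^2 + 30*y + 21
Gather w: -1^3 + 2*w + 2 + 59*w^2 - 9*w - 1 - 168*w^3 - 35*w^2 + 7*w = -168*w^3 + 24*w^2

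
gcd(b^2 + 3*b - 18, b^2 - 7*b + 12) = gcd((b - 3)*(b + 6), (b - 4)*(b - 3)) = b - 3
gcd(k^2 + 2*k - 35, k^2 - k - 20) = k - 5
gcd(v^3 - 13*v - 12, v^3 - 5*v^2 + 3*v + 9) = v + 1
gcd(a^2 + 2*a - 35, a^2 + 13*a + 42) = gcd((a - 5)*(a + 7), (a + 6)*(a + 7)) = a + 7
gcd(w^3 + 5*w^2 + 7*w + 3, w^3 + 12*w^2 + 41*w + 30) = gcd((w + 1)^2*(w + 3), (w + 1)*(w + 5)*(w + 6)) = w + 1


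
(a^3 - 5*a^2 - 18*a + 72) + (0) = a^3 - 5*a^2 - 18*a + 72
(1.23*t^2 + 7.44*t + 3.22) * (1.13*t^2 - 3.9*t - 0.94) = 1.3899*t^4 + 3.6102*t^3 - 26.5336*t^2 - 19.5516*t - 3.0268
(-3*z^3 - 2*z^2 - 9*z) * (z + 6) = -3*z^4 - 20*z^3 - 21*z^2 - 54*z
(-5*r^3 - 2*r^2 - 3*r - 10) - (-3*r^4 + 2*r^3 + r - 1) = 3*r^4 - 7*r^3 - 2*r^2 - 4*r - 9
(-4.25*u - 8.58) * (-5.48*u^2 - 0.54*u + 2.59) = 23.29*u^3 + 49.3134*u^2 - 6.3743*u - 22.2222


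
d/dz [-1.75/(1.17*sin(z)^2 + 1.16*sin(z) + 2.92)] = (4.095*sin(z) + 2.03)*cos(z)/(1.17*sin(z)^2 + 1.16*sin(z) + 2.92)^2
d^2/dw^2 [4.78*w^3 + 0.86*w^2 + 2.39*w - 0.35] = 28.68*w + 1.72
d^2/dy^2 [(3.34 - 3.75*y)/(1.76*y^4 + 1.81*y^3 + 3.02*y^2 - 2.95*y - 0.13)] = (-139.392*y^7 + 15.7836800000001*y^6 + 125.89287*y^5 + 211.046412*y^4 + 97.1393579999999*y^3 + 74.3510400000001*y^2 - 182.654448*y + 63.631518)/(5.451776*y^12 + 16.819968*y^11 + 45.362064*y^10 + 36.239053*y^9 + 20.243994*y^8 - 76.033521*y^7 - 28.682467*y^6 - 33.674841*y^5 + 79.541736*y^4 - 18.631588*y^3 - 3.240861*y^2 - 0.149565*y - 0.002197)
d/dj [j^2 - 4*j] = 2*j - 4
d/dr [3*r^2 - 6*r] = 6*r - 6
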